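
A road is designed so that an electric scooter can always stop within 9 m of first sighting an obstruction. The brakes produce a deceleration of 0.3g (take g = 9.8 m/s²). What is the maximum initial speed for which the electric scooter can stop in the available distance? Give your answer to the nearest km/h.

a = 0.3 × 9.8 = 2.940 m/s².
v²/(2a) = d ⇒ v = √(2 × 2.940 × 9) = √52.92 = 7.2746 m/s.
7.2746 m/s × 3.6 = 26.189 km/h.

Maximum speed ≈ 26 km/h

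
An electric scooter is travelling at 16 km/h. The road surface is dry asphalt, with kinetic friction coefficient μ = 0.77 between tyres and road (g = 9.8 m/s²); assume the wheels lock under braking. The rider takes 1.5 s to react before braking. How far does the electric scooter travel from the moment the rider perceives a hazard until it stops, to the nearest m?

Total stopping distance ≈ 8 m

16 km/h ÷ 3.6 = 4.4444 m/s.
a = μg = 0.77 × 9.8 = 7.546 m/s².
Reaction distance = v·t_r = 4.4444 × 1.5 = 6.667 m.
Braking distance = v²/(2a) = 4.4444² / (2 × 7.546) = 19.753 / 15.092 = 1.309 m.
Total = 6.667 + 1.309 = 7.976 m.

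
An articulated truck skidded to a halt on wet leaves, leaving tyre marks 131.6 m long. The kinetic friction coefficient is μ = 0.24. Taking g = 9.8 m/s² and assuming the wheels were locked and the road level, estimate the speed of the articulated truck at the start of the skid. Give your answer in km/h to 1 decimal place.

Initial speed ≈ 89.6 km/h

Deceleration a = μg = 0.24 × 9.8 = 2.352 m/s².
v = √(2a·d) = √(2 × 2.352 × 131.6) = √619.046 = 24.8806 m/s.
= 24.8806 × 3.6 = 89.570 km/h.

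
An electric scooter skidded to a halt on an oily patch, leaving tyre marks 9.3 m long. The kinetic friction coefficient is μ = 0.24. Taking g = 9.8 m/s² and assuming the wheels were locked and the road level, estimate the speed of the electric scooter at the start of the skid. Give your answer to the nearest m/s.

Deceleration a = μg = 0.24 × 9.8 = 2.352 m/s².
v = √(2a·d) = √(2 × 2.352 × 9.3) = √43.747 = 6.6142 m/s.

Initial speed ≈ 7 m/s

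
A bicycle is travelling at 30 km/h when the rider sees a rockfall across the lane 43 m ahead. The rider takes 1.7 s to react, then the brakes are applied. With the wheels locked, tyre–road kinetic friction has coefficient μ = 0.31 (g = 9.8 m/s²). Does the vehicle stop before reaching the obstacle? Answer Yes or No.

30 km/h ÷ 3.6 = 8.3333 m/s.
a = μg = 0.31 × 9.8 = 3.038 m/s².
Reaction distance = 8.3333 × 1.7 = 14.167 m.
Braking distance = v²/(2a) = 69.444 / 6.076 = 11.429 m.
Total stopping distance = 14.167 + 11.429 = 25.596 m, vs 43 m available — it stops with 43 − 25.596 = 17.404 m to spare.

Yes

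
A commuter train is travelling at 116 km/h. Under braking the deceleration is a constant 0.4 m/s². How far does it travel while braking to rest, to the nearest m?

116 km/h ÷ 3.6 = 32.2222 m/s.
Braking distance = v²/(2a) = 32.2222² / (2 × 0.400) = 1038.270 / 0.800 = 1297.837 m.

Braking distance ≈ 1298 m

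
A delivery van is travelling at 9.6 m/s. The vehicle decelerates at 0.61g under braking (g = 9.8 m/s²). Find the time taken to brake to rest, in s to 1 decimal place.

a = 0.61 × 9.8 = 5.978 m/s².
Braking time = v/a = 9.6000 / 5.978 = 1.606 s.

Braking time ≈ 1.6 s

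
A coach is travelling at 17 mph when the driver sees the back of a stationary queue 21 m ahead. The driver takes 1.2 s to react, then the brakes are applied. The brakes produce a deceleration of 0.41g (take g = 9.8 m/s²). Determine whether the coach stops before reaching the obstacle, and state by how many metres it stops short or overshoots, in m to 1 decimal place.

17 mph × 0.44704 = 7.5997 m/s.
a = 0.41 × 9.8 = 4.018 m/s².
Reaction distance = 7.5997 × 1.2 = 9.120 m.
Braking distance = v²/(2a) = 57.755 / 8.036 = 7.187 m.
Total stopping distance = 9.120 + 7.187 = 16.307 m, vs 21 m available — it stops with 21 − 16.307 = 4.693 m to spare.

Yes — it stops 4.7 m short of the obstacle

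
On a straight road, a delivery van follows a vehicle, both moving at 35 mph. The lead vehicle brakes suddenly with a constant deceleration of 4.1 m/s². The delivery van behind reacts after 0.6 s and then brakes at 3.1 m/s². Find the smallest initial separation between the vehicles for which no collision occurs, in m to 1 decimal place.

35 mph × 0.44704 = 15.6464 m/s.
Leader travels v²/(2a_L) = 244.810 / 8.200 = 29.855 m before stopping.
Follower covers v·t_r = 15.6464 × 0.6 = 9.388 m while reacting, then v²/(2a_F) = 244.810 / 6.200 = 39.485 m while braking, for a total of 9.388 + 39.485 = 48.873 m.
Since a_F ≤ a_L and the follower starts braking later, the follower is never slower than the leader, so the closest approach is when both have stopped.
Minimum gap = 48.873 − 29.855 = 19.018 m.

Minimum gap ≈ 19.0 m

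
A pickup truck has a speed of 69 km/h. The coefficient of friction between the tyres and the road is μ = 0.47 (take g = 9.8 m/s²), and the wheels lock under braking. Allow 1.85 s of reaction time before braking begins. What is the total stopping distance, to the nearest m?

69 km/h ÷ 3.6 = 19.1667 m/s.
a = μg = 0.47 × 9.8 = 4.606 m/s².
Reaction distance = v·t_r = 19.1667 × 1.85 = 35.458 m.
Braking distance = v²/(2a) = 19.1667² / (2 × 4.606) = 367.362 / 9.212 = 39.879 m.
Total = 35.458 + 39.879 = 75.337 m.

Total stopping distance ≈ 75 m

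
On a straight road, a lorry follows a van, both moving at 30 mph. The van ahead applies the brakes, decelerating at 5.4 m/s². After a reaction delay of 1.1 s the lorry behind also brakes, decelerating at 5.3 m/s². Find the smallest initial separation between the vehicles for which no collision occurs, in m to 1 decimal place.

Minimum gap ≈ 15.1 m

30 mph × 0.44704 = 13.4112 m/s.
Leader travels v²/(2a_L) = 179.860 / 10.800 = 16.654 m before stopping.
Follower covers v·t_r = 13.4112 × 1.1 = 14.752 m while reacting, then v²/(2a_F) = 179.860 / 10.600 = 16.968 m while braking, for a total of 14.752 + 16.968 = 31.720 m.
Since a_F ≤ a_L and the follower starts braking later, the follower is never slower than the leader, so the closest approach is when both have stopped.
Minimum gap = 31.720 − 16.654 = 15.066 m.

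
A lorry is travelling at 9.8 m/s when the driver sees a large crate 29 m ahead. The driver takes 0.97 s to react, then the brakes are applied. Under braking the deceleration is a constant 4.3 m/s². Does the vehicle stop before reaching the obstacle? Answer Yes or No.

Yes

Reaction distance = 9.8000 × 0.97 = 9.506 m.
Braking distance = v²/(2a) = 96.040 / 8.600 = 11.167 m.
Total stopping distance = 9.506 + 11.167 = 20.673 m, vs 29 m available — it stops with 29 − 20.673 = 8.327 m to spare.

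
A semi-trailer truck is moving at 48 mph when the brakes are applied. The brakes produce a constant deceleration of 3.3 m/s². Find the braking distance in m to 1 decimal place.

48 mph × 0.44704 = 21.4579 m/s.
Braking distance = v²/(2a) = 21.4579² / (2 × 3.300) = 460.441 / 6.600 = 69.764 m.

Braking distance ≈ 69.8 m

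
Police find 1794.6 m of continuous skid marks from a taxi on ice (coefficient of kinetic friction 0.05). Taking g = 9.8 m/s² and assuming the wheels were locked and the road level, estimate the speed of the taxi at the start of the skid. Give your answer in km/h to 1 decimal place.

Deceleration a = μg = 0.05 × 9.8 = 0.490 m/s².
v = √(2a·d) = √(2 × 0.490 × 1794.6) = √1758.708 = 41.9370 m/s.
= 41.9370 × 3.6 = 150.973 km/h.

Initial speed ≈ 151.0 km/h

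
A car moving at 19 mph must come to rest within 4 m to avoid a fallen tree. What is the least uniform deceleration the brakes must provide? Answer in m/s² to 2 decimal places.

Required deceleration ≈ 9.02 m/s²

19 mph × 0.44704 = 8.4938 m/s.
v² = 2a·d ⇒ a = v²/(2d) = 8.4938² / (2 × 4.000) = 72.145 / 8.000 = 9.0181 m/s².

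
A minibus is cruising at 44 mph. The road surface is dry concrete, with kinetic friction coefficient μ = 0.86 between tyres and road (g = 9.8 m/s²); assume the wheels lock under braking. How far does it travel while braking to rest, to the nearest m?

44 mph × 0.44704 = 19.6698 m/s.
a = μg = 0.86 × 9.8 = 8.428 m/s².
Braking distance = v²/(2a) = 19.6698² / (2 × 8.428) = 386.901 / 16.856 = 22.953 m.

Braking distance ≈ 23 m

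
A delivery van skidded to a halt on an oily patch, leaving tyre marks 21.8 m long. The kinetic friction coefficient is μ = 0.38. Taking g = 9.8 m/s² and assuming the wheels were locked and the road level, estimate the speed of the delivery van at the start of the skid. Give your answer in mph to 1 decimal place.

Deceleration a = μg = 0.38 × 9.8 = 3.724 m/s².
v = √(2a·d) = √(2 × 3.724 × 21.8) = √162.366 = 12.7423 m/s.
= 12.7423 ÷ 0.44704 = 28.504 mph.

Initial speed ≈ 28.5 mph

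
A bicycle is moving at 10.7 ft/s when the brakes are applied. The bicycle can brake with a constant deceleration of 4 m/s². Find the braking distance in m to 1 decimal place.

Braking distance ≈ 1.3 m

10.7 ft/s × 0.3048 = 3.2614 m/s.
Braking distance = v²/(2a) = 3.2614² / (2 × 4.000) = 10.637 / 8.000 = 1.330 m.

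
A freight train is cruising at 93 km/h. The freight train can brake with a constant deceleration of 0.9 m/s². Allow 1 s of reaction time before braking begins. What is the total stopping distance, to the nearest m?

Total stopping distance ≈ 397 m

93 km/h ÷ 3.6 = 25.8333 m/s.
Reaction distance = v·t_r = 25.8333 × 1 = 25.833 m.
Braking distance = v²/(2a) = 25.8333² / (2 × 0.900) = 667.359 / 1.800 = 370.755 m.
Total = 25.833 + 370.755 = 396.588 m.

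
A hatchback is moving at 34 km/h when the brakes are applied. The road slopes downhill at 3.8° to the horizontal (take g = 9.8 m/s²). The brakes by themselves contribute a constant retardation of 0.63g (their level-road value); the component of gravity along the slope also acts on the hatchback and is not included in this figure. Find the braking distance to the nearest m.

Braking distance ≈ 8 m

34 km/h ÷ 3.6 = 9.4444 m/s.
a = 0.63 × 9.8 = 6.174 m/s².
Gravity along the downhill slope reduces the braking deceleration: a_eff = 6.174 − 9.8·sin 3.8° = 6.174 − 0.649 = 5.525 m/s².
Braking distance = v²/(2a) = 9.4444² / (2 × 5.525) = 89.197 / 11.050 = 8.072 m.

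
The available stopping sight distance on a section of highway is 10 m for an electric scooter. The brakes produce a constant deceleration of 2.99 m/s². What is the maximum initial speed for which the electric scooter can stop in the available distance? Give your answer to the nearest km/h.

v²/(2a) = d ⇒ v = √(2 × 2.990 × 10) = √59.80 = 7.7330 m/s.
7.7330 m/s × 3.6 = 27.839 km/h.

Maximum speed ≈ 28 km/h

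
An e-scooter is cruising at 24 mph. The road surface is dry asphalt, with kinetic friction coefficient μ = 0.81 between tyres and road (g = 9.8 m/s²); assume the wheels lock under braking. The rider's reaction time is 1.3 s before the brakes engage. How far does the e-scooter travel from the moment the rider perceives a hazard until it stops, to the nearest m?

Total stopping distance ≈ 21 m

24 mph × 0.44704 = 10.7290 m/s.
a = μg = 0.81 × 9.8 = 7.938 m/s².
Reaction distance = v·t_r = 10.7290 × 1.3 = 13.948 m.
Braking distance = v²/(2a) = 10.7290² / (2 × 7.938) = 115.111 / 15.876 = 7.251 m.
Total = 13.948 + 7.251 = 21.199 m.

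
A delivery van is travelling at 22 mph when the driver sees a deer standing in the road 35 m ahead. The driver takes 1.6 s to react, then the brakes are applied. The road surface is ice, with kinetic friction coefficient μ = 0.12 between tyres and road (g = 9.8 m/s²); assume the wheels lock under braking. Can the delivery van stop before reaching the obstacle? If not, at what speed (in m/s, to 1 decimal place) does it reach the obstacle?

22 mph × 0.44704 = 9.8349 m/s.
a = μg = 0.12 × 9.8 = 1.176 m/s².
Reaction distance = 9.8349 × 1.6 = 15.736 m.
Braking distance needed to stop: v²/(2a) = 96.725 / 2.352 = 41.125 m, so total needed = 15.736 + 41.125 = 56.861 m > 35 m — it cannot stop.
Distance remaining when braking begins: 35 − 15.736 = 19.264 m.
v² = v₀² − 2a·d = 96.725 − 2 × 1.176 × 19.264 = 51.416 m²/s².
v = √51.416 = 7.170 m/s.

No — it strikes the obstacle at 7.2 m/s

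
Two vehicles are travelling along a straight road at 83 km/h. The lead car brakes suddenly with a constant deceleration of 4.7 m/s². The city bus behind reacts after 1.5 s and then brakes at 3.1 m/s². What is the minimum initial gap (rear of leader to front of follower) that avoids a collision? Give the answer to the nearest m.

83 km/h ÷ 3.6 = 23.0556 m/s.
Leader travels v²/(2a_L) = 531.561 / 9.400 = 56.549 m before stopping.
Follower covers v·t_r = 23.0556 × 1.5 = 34.583 m while reacting, then v²/(2a_F) = 531.561 / 6.200 = 85.736 m while braking, for a total of 34.583 + 85.736 = 120.319 m.
Since a_F ≤ a_L and the follower starts braking later, the follower is never slower than the leader, so the closest approach is when both have stopped.
Minimum gap = 120.319 − 56.549 = 63.770 m.

Minimum gap ≈ 64 m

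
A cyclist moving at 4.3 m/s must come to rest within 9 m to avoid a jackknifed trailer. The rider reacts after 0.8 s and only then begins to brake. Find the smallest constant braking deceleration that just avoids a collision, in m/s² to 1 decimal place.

Required deceleration ≈ 1.7 m/s²

Distance covered during reaction = 4.3000 × 0.8 = 3.440 m.
Distance available for braking: 9 − 3.440 = 5.560 m.
v² = 2a·d ⇒ a = v²/(2d) = 4.3000² / (2 × 5.560) = 18.490 / 11.120 = 1.6628 m/s².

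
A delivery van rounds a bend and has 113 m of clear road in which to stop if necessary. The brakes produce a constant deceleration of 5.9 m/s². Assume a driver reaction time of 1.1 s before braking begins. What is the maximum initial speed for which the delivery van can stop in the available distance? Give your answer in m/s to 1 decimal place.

Maximum speed ≈ 30.6 m/s

Stopping distance: v·t_r + v²/(2a) = 113 with t_r = 1.1 s and a = 5.900 m/s².
So v² + 12.980 v − 1333.40 = 0.
Positive root: v = −a·t_r + √((a·t_r)² + 2a·d) = −6.490 + √(42.120 + 1333.40) = 30.5980 m/s.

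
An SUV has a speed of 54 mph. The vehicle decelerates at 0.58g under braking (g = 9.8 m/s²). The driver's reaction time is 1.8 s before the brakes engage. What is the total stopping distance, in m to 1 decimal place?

Total stopping distance ≈ 94.7 m

54 mph × 0.44704 = 24.1402 m/s.
a = 0.58 × 9.8 = 5.684 m/s².
Reaction distance = v·t_r = 24.1402 × 1.8 = 43.452 m.
Braking distance = v²/(2a) = 24.1402² / (2 × 5.684) = 582.749 / 11.368 = 51.262 m.
Total = 43.452 + 51.262 = 94.714 m.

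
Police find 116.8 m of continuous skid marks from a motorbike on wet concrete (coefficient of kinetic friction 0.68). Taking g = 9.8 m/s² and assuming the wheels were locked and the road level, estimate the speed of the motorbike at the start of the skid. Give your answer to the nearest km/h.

Deceleration a = μg = 0.68 × 9.8 = 6.664 m/s².
v = √(2a·d) = √(2 × 6.664 × 116.8) = √1556.710 = 39.4552 m/s.
= 39.4552 × 3.6 = 142.039 km/h.

Initial speed ≈ 142 km/h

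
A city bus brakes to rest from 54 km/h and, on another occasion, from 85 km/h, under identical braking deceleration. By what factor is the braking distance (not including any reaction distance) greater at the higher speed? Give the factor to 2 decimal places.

Braking distance d = v²/(2a), so with a fixed, d ∝ v².
Factor = (85/54)² = 1.5741² = 2.4778.

Factor ≈ 2.48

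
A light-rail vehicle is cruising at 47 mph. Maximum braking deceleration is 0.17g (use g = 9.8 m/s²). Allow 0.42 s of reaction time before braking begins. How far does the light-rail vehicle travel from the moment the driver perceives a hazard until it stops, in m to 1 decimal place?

47 mph × 0.44704 = 21.0109 m/s.
a = 0.17 × 9.8 = 1.666 m/s².
Reaction distance = v·t_r = 21.0109 × 0.42 = 8.825 m.
Braking distance = v²/(2a) = 21.0109² / (2 × 1.666) = 441.458 / 3.332 = 132.490 m.
Total = 8.825 + 132.490 = 141.315 m.

Total stopping distance ≈ 141.3 m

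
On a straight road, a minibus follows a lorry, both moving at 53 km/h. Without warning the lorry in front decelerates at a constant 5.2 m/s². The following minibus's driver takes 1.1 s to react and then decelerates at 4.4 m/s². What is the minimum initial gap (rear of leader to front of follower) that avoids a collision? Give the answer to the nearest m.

53 km/h ÷ 3.6 = 14.7222 m/s.
Leader travels v²/(2a_L) = 216.743 / 10.400 = 20.841 m before stopping.
Follower covers v·t_r = 14.7222 × 1.1 = 16.194 m while reacting, then v²/(2a_F) = 216.743 / 8.800 = 24.630 m while braking, for a total of 16.194 + 24.630 = 40.824 m.
Since a_F ≤ a_L and the follower starts braking later, the follower is never slower than the leader, so the closest approach is when both have stopped.
Minimum gap = 40.824 − 20.841 = 19.983 m.

Minimum gap ≈ 20 m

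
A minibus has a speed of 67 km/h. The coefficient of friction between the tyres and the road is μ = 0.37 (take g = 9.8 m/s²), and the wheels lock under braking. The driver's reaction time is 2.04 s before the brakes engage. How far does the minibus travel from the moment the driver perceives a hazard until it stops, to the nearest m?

67 km/h ÷ 3.6 = 18.6111 m/s.
a = μg = 0.37 × 9.8 = 3.626 m/s².
Reaction distance = v·t_r = 18.6111 × 2.04 = 37.967 m.
Braking distance = v²/(2a) = 18.6111² / (2 × 3.626) = 346.373 / 7.252 = 47.762 m.
Total = 37.967 + 47.762 = 85.729 m.

Total stopping distance ≈ 86 m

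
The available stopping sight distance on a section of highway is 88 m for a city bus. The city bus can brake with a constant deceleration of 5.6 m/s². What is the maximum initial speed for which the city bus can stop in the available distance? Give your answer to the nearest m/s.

v²/(2a) = d ⇒ v = √(2 × 5.600 × 88) = √985.60 = 31.3943 m/s.

Maximum speed ≈ 31 m/s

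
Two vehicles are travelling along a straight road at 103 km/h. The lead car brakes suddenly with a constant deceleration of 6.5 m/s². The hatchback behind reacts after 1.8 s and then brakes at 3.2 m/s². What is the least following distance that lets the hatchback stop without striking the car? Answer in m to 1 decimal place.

103 km/h ÷ 3.6 = 28.6111 m/s.
Leader travels v²/(2a_L) = 818.595 / 13.000 = 62.969 m before stopping.
Follower covers v·t_r = 28.6111 × 1.8 = 51.500 m while reacting, then v²/(2a_F) = 818.595 / 6.400 = 127.905 m while braking, for a total of 51.500 + 127.905 = 179.405 m.
Since a_F ≤ a_L and the follower starts braking later, the follower is never slower than the leader, so the closest approach is when both have stopped.
Minimum gap = 179.405 − 62.969 = 116.436 m.

Minimum gap ≈ 116.4 m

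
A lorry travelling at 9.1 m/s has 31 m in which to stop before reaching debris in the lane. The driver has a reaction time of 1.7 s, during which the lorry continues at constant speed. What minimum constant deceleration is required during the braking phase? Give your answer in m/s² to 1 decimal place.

Distance covered during reaction = 9.1000 × 1.7 = 15.470 m.
Distance available for braking: 31 − 15.470 = 15.530 m.
v² = 2a·d ⇒ a = v²/(2d) = 9.1000² / (2 × 15.530) = 82.810 / 31.060 = 2.6661 m/s².

Required deceleration ≈ 2.7 m/s²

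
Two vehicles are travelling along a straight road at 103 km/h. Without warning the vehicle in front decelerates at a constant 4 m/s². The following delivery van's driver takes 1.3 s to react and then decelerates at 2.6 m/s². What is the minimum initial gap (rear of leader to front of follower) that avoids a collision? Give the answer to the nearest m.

103 km/h ÷ 3.6 = 28.6111 m/s.
Leader travels v²/(2a_L) = 818.595 / 8.000 = 102.324 m before stopping.
Follower covers v·t_r = 28.6111 × 1.3 = 37.194 m while reacting, then v²/(2a_F) = 818.595 / 5.200 = 157.422 m while braking, for a total of 37.194 + 157.422 = 194.616 m.
Since a_F ≤ a_L and the follower starts braking later, the follower is never slower than the leader, so the closest approach is when both have stopped.
Minimum gap = 194.616 − 102.324 = 92.292 m.

Minimum gap ≈ 92 m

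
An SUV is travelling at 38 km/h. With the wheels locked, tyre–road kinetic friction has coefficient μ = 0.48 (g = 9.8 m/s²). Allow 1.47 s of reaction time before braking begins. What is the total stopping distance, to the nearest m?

Total stopping distance ≈ 27 m

38 km/h ÷ 3.6 = 10.5556 m/s.
a = μg = 0.48 × 9.8 = 4.704 m/s².
Reaction distance = v·t_r = 10.5556 × 1.47 = 15.517 m.
Braking distance = v²/(2a) = 10.5556² / (2 × 4.704) = 111.421 / 9.408 = 11.843 m.
Total = 15.517 + 11.843 = 27.360 m.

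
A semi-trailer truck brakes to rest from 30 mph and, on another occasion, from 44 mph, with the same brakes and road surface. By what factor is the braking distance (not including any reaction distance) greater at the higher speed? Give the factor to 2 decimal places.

Factor ≈ 2.15

Braking distance d = v²/(2a), so with a fixed, d ∝ v².
Factor = (44/30)² = 1.4667² = 2.1512.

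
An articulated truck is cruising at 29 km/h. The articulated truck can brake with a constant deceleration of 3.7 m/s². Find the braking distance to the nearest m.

Braking distance ≈ 9 m

29 km/h ÷ 3.6 = 8.0556 m/s.
Braking distance = v²/(2a) = 8.0556² / (2 × 3.700) = 64.893 / 7.400 = 8.769 m.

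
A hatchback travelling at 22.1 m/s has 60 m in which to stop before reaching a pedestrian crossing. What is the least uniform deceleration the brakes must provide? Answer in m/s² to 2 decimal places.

v² = 2a·d ⇒ a = v²/(2d) = 22.1000² / (2 × 60.000) = 488.410 / 120.000 = 4.0701 m/s².

Required deceleration ≈ 4.07 m/s²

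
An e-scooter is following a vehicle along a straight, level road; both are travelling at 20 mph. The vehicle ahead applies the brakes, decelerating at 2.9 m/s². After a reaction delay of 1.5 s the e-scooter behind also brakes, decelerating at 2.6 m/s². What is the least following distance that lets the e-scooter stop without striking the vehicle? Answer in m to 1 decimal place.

20 mph × 0.44704 = 8.9408 m/s.
Leader travels v²/(2a_L) = 79.938 / 5.800 = 13.782 m before stopping.
Follower covers v·t_r = 8.9408 × 1.5 = 13.411 m while reacting, then v²/(2a_F) = 79.938 / 5.200 = 15.373 m while braking, for a total of 13.411 + 15.373 = 28.784 m.
Since a_F ≤ a_L and the follower starts braking later, the follower is never slower than the leader, so the closest approach is when both have stopped.
Minimum gap = 28.784 − 13.782 = 15.002 m.

Minimum gap ≈ 15.0 m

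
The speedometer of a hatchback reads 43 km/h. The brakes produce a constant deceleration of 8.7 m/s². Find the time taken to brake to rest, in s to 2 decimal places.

Braking time ≈ 1.37 s

43 km/h ÷ 3.6 = 11.9444 m/s.
Braking time = v/a = 11.9444 / 8.700 = 1.373 s.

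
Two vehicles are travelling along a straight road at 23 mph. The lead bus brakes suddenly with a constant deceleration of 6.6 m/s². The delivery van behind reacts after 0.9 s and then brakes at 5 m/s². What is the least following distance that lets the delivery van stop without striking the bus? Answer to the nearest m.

23 mph × 0.44704 = 10.2819 m/s.
Leader travels v²/(2a_L) = 105.717 / 13.200 = 8.009 m before stopping.
Follower covers v·t_r = 10.2819 × 0.9 = 9.254 m while reacting, then v²/(2a_F) = 105.717 / 10.000 = 10.572 m while braking, for a total of 9.254 + 10.572 = 19.826 m.
Since a_F ≤ a_L and the follower starts braking later, the follower is never slower than the leader, so the closest approach is when both have stopped.
Minimum gap = 19.826 − 8.009 = 11.817 m.

Minimum gap ≈ 12 m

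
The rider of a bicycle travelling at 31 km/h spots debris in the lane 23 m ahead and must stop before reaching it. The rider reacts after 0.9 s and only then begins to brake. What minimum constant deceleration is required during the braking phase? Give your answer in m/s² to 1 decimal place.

31 km/h ÷ 3.6 = 8.6111 m/s.
Distance covered during reaction = 8.6111 × 0.9 = 7.750 m.
Distance available for braking: 23 − 7.750 = 15.250 m.
v² = 2a·d ⇒ a = v²/(2d) = 8.6111² / (2 × 15.250) = 74.151 / 30.500 = 2.4312 m/s².

Required deceleration ≈ 2.4 m/s²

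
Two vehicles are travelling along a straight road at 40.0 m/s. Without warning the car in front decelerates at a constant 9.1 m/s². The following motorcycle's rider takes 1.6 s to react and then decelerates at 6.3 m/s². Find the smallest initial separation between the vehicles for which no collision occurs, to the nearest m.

Leader travels v²/(2a_L) = 1600.000 / 18.200 = 87.912 m before stopping.
Follower covers v·t_r = 40.0000 × 1.6 = 64.000 m while reacting, then v²/(2a_F) = 1600.000 / 12.600 = 126.984 m while braking, for a total of 64.000 + 126.984 = 190.984 m.
Since a_F ≤ a_L and the follower starts braking later, the follower is never slower than the leader, so the closest approach is when both have stopped.
Minimum gap = 190.984 − 87.912 = 103.072 m.

Minimum gap ≈ 103 m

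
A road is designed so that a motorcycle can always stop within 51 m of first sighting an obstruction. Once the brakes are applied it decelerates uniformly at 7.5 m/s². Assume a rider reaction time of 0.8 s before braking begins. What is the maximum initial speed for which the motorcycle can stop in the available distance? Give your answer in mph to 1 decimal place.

Maximum speed ≈ 49.9 mph

Stopping distance: v·t_r + v²/(2a) = 51 with t_r = 0.8 s and a = 7.500 m/s².
So v² + 12.000 v − 765.00 = 0.
Positive root: v = −a·t_r + √((a·t_r)² + 2a·d) = −6.000 + √(36.000 + 765.00) = 22.3019 m/s.
22.3019 m/s ÷ 0.44704 = 49.888 mph.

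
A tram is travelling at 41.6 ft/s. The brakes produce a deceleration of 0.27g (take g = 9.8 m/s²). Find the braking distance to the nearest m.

41.6 ft/s × 0.3048 = 12.6797 m/s.
a = 0.27 × 9.8 = 2.646 m/s².
Braking distance = v²/(2a) = 12.6797² / (2 × 2.646) = 160.775 / 5.292 = 30.381 m.

Braking distance ≈ 30 m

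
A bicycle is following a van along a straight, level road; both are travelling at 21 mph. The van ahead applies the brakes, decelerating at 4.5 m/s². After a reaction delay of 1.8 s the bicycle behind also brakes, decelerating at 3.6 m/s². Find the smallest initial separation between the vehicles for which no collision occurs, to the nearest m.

Minimum gap ≈ 19 m

21 mph × 0.44704 = 9.3878 m/s.
Leader travels v²/(2a_L) = 88.131 / 9.000 = 9.792 m before stopping.
Follower covers v·t_r = 9.3878 × 1.8 = 16.898 m while reacting, then v²/(2a_F) = 88.131 / 7.200 = 12.240 m while braking, for a total of 16.898 + 12.240 = 29.138 m.
Since a_F ≤ a_L and the follower starts braking later, the follower is never slower than the leader, so the closest approach is when both have stopped.
Minimum gap = 29.138 − 9.792 = 19.346 m.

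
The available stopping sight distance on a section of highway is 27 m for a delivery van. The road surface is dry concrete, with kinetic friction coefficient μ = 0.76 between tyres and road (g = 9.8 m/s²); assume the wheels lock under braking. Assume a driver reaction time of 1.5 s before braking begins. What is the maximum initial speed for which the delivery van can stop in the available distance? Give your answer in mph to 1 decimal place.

Maximum speed ≈ 26.4 mph

a = μg = 0.76 × 9.8 = 7.448 m/s².
Stopping distance: v·t_r + v²/(2a) = 27 with t_r = 1.5 s and a = 7.448 m/s².
So v² + 22.344 v − 402.19 = 0.
Positive root: v = −a·t_r + √((a·t_r)² + 2a·d) = −11.172 + √(124.814 + 402.19) = 11.7846 m/s.
11.7846 m/s ÷ 0.44704 = 26.361 mph.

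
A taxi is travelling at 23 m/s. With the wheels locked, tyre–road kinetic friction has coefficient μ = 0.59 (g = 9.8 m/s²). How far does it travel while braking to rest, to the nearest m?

a = μg = 0.59 × 9.8 = 5.782 m/s².
Braking distance = v²/(2a) = 23.0000² / (2 × 5.782) = 529.000 / 11.564 = 45.745 m.

Braking distance ≈ 46 m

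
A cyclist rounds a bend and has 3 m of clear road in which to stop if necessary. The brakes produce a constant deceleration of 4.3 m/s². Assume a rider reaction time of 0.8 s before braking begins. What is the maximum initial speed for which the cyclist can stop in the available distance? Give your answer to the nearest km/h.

Maximum speed ≈ 10 km/h

Stopping distance: v·t_r + v²/(2a) = 3 with t_r = 0.8 s and a = 4.300 m/s².
So v² + 6.880 v − 25.80 = 0.
Positive root: v = −a·t_r + √((a·t_r)² + 2a·d) = −3.440 + √(11.834 + 25.80) = 2.6947 m/s.
2.6947 m/s × 3.6 = 9.701 km/h.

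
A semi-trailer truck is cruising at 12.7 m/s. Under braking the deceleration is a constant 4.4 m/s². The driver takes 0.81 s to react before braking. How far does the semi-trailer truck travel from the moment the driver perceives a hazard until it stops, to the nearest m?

Reaction distance = v·t_r = 12.7000 × 0.81 = 10.287 m.
Braking distance = v²/(2a) = 12.7000² / (2 × 4.400) = 161.290 / 8.800 = 18.328 m.
Total = 10.287 + 18.328 = 28.615 m.

Total stopping distance ≈ 29 m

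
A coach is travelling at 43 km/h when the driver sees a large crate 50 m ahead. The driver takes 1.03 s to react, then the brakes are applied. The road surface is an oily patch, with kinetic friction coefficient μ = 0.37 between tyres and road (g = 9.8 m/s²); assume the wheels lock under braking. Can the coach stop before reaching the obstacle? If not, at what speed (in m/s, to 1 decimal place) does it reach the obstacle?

Yes — it stops about 18.0 m short of the obstacle, so it never reaches it

43 km/h ÷ 3.6 = 11.9444 m/s.
a = μg = 0.37 × 9.8 = 3.626 m/s².
Reaction distance = 11.9444 × 1.03 = 12.303 m.
Braking distance = v²/(2a) = 142.669 / 7.252 = 19.673 m.
Total stopping distance = 12.303 + 19.673 = 31.976 m, vs 50 m available — it stops with 50 − 31.976 = 18.024 m to spare.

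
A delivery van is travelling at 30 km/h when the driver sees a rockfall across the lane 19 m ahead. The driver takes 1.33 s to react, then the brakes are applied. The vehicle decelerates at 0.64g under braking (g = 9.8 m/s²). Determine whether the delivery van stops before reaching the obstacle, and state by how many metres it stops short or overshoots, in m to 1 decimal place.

30 km/h ÷ 3.6 = 8.3333 m/s.
a = 0.64 × 9.8 = 6.272 m/s².
Reaction distance = 8.3333 × 1.33 = 11.083 m.
Braking distance = v²/(2a) = 69.444 / 12.544 = 5.536 m.
Total stopping distance = 11.083 + 5.536 = 16.619 m, vs 19 m available — it stops with 19 − 16.619 = 2.381 m to spare.

Yes — it stops 2.4 m short of the obstacle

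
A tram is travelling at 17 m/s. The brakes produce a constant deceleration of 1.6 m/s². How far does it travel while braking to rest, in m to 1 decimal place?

Braking distance ≈ 90.3 m

Braking distance = v²/(2a) = 17.0000² / (2 × 1.600) = 289.000 / 3.200 = 90.312 m.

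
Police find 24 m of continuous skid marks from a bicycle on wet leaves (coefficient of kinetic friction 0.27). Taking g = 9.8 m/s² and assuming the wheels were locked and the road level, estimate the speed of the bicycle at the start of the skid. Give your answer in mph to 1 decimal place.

Deceleration a = μg = 0.27 × 9.8 = 2.646 m/s².
v = √(2a·d) = √(2 × 2.646 × 24) = √127.008 = 11.2698 m/s.
= 11.2698 ÷ 0.44704 = 25.210 mph.

Initial speed ≈ 25.2 mph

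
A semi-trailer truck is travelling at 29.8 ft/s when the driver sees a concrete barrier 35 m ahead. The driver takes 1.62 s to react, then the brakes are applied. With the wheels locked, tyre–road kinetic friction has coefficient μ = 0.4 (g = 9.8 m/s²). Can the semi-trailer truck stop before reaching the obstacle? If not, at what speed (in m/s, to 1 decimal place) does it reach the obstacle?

Yes — it stops about 9.8 m short of the obstacle, so it never reaches it

29.8 ft/s × 0.3048 = 9.0830 m/s.
a = μg = 0.4 × 9.8 = 3.920 m/s².
Reaction distance = 9.0830 × 1.62 = 14.714 m.
Braking distance = v²/(2a) = 82.501 / 7.840 = 10.523 m.
Total stopping distance = 14.714 + 10.523 = 25.237 m, vs 35 m available — it stops with 35 − 25.237 = 9.763 m to spare.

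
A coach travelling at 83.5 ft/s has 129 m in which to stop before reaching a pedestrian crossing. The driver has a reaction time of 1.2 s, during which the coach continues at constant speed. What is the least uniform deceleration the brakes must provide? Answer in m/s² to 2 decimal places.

83.5 ft/s × 0.3048 = 25.4508 m/s.
Distance covered during reaction = 25.4508 × 1.2 = 30.541 m.
Distance available for braking: 129 − 30.541 = 98.459 m.
v² = 2a·d ⇒ a = v²/(2d) = 25.4508² / (2 × 98.459) = 647.743 / 196.918 = 3.2894 m/s².

Required deceleration ≈ 3.29 m/s²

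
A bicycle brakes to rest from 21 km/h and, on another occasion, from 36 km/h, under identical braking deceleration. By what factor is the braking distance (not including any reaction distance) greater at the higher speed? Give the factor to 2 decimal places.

Factor ≈ 2.94

Braking distance d = v²/(2a), so with a fixed, d ∝ v².
Factor = (36/21)² = 1.7143² = 2.9388.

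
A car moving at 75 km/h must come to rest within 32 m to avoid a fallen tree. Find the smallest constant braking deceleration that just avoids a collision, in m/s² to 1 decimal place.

Required deceleration ≈ 6.8 m/s²

75 km/h ÷ 3.6 = 20.8333 m/s.
v² = 2a·d ⇒ a = v²/(2d) = 20.8333² / (2 × 32.000) = 434.026 / 64.000 = 6.7817 m/s².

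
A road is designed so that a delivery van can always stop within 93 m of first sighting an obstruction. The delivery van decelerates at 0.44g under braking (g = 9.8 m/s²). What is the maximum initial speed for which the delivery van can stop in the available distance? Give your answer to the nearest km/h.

Maximum speed ≈ 102 km/h

a = 0.44 × 9.8 = 4.312 m/s².
v²/(2a) = d ⇒ v = √(2 × 4.312 × 93) = √802.03 = 28.3201 m/s.
28.3201 m/s × 3.6 = 101.952 km/h.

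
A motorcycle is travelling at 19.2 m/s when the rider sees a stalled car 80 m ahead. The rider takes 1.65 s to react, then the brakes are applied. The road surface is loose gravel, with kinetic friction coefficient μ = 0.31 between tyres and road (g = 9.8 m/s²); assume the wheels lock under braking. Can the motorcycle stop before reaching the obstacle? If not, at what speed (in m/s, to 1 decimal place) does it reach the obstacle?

a = μg = 0.31 × 9.8 = 3.038 m/s².
Reaction distance = 19.2000 × 1.65 = 31.680 m.
Braking distance needed to stop: v²/(2a) = 368.640 / 6.076 = 60.671 m, so total needed = 31.680 + 60.671 = 92.351 m > 80 m — it cannot stop.
Distance remaining when braking begins: 80 − 31.680 = 48.320 m.
v² = v₀² − 2a·d = 368.640 − 2 × 3.038 × 48.320 = 75.048 m²/s².
v = √75.048 = 8.663 m/s.

No — it strikes the obstacle at 8.7 m/s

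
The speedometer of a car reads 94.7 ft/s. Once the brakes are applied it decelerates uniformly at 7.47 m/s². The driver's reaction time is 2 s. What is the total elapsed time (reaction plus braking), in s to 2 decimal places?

Total time ≈ 5.86 s

94.7 ft/s × 0.3048 = 28.8646 m/s.
Braking time = v/a = 28.8646 / 7.470 = 3.864 s.
Total = 2 + 3.864 = 5.864 s.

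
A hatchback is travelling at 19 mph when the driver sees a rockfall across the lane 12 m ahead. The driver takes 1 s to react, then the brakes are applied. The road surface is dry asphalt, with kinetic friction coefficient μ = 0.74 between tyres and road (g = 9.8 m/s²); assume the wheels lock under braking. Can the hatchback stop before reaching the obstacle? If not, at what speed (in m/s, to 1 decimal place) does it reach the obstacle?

19 mph × 0.44704 = 8.4938 m/s.
a = μg = 0.74 × 9.8 = 7.252 m/s².
Reaction distance = 8.4938 × 1 = 8.494 m.
Braking distance needed to stop: v²/(2a) = 72.145 / 14.504 = 4.974 m, so total needed = 8.494 + 4.974 = 13.468 m > 12 m — it cannot stop.
Distance remaining when braking begins: 12 − 8.494 = 3.506 m.
v² = v₀² − 2a·d = 72.145 − 2 × 7.252 × 3.506 = 21.294 m²/s².
v = √21.294 = 4.615 m/s.

No — it strikes the obstacle at 4.6 m/s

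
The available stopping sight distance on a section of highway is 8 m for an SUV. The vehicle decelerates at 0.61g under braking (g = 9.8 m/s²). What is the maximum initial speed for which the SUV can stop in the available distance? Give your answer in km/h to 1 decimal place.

Maximum speed ≈ 35.2 km/h

a = 0.61 × 9.8 = 5.978 m/s².
v²/(2a) = d ⇒ v = √(2 × 5.978 × 8) = √95.65 = 9.7801 m/s.
9.7801 m/s × 3.6 = 35.208 km/h.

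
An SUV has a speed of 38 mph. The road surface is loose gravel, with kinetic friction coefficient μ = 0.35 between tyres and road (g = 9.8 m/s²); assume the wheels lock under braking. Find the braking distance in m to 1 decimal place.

38 mph × 0.44704 = 16.9875 m/s.
a = μg = 0.35 × 9.8 = 3.430 m/s².
Braking distance = v²/(2a) = 16.9875² / (2 × 3.430) = 288.575 / 6.860 = 42.066 m.

Braking distance ≈ 42.1 m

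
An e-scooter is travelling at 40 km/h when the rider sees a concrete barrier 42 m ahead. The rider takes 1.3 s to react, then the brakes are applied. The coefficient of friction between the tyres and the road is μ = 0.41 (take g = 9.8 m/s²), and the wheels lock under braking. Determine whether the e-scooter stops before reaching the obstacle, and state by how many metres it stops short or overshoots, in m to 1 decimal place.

40 km/h ÷ 3.6 = 11.1111 m/s.
a = μg = 0.41 × 9.8 = 4.018 m/s².
Reaction distance = 11.1111 × 1.3 = 14.444 m.
Braking distance = v²/(2a) = 123.457 / 8.036 = 15.363 m.
Total stopping distance = 14.444 + 15.363 = 29.807 m, vs 42 m available — it stops with 42 − 29.807 = 12.193 m to spare.

Yes — it stops 12.2 m short of the obstacle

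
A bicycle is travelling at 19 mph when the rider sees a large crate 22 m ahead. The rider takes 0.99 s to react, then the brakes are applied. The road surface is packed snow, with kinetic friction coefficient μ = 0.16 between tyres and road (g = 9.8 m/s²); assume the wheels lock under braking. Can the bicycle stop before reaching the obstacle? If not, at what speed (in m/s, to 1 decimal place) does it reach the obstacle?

No — it strikes the obstacle at 5.4 m/s

19 mph × 0.44704 = 8.4938 m/s.
a = μg = 0.16 × 9.8 = 1.568 m/s².
Reaction distance = 8.4938 × 0.99 = 8.409 m.
Braking distance needed to stop: v²/(2a) = 72.145 / 3.136 = 23.005 m, so total needed = 8.409 + 23.005 = 31.414 m > 22 m — it cannot stop.
Distance remaining when braking begins: 22 − 8.409 = 13.591 m.
v² = v₀² − 2a·d = 72.145 − 2 × 1.568 × 13.591 = 29.524 m²/s².
v = √29.524 = 5.434 m/s.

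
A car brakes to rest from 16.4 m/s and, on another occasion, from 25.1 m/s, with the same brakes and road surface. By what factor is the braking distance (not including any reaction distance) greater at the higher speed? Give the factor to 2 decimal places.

Braking distance d = v²/(2a), so with a fixed, d ∝ v².
Factor = (25.1/16.4)² = 1.5305² = 2.3424.

Factor ≈ 2.34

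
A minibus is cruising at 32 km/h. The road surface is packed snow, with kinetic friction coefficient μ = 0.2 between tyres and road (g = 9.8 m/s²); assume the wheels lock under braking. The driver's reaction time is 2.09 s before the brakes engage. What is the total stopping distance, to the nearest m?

32 km/h ÷ 3.6 = 8.8889 m/s.
a = μg = 0.2 × 9.8 = 1.960 m/s².
Reaction distance = v·t_r = 8.8889 × 2.09 = 18.578 m.
Braking distance = v²/(2a) = 8.8889² / (2 × 1.960) = 79.013 / 3.920 = 20.156 m.
Total = 18.578 + 20.156 = 38.734 m.

Total stopping distance ≈ 39 m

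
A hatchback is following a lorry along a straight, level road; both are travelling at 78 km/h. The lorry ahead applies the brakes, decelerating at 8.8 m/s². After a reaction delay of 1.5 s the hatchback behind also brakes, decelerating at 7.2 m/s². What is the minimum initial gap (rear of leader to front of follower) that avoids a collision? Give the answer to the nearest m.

Minimum gap ≈ 38 m

78 km/h ÷ 3.6 = 21.6667 m/s.
Leader travels v²/(2a_L) = 469.446 / 17.600 = 26.673 m before stopping.
Follower covers v·t_r = 21.6667 × 1.5 = 32.500 m while reacting, then v²/(2a_F) = 469.446 / 14.400 = 32.600 m while braking, for a total of 32.500 + 32.600 = 65.100 m.
Since a_F ≤ a_L and the follower starts braking later, the follower is never slower than the leader, so the closest approach is when both have stopped.
Minimum gap = 65.100 − 26.673 = 38.427 m.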